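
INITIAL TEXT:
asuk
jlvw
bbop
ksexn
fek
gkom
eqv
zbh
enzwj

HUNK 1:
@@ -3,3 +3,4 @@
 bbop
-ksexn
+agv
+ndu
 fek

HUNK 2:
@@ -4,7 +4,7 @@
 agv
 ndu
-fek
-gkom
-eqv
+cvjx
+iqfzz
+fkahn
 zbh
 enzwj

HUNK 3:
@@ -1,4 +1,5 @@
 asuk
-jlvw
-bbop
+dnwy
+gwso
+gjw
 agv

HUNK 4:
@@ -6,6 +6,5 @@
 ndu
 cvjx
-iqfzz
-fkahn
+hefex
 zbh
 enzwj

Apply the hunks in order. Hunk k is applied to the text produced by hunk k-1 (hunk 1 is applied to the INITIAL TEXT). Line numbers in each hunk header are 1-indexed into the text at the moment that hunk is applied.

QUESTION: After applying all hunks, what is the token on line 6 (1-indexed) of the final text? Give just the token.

Hunk 1: at line 3 remove [ksexn] add [agv,ndu] -> 10 lines: asuk jlvw bbop agv ndu fek gkom eqv zbh enzwj
Hunk 2: at line 4 remove [fek,gkom,eqv] add [cvjx,iqfzz,fkahn] -> 10 lines: asuk jlvw bbop agv ndu cvjx iqfzz fkahn zbh enzwj
Hunk 3: at line 1 remove [jlvw,bbop] add [dnwy,gwso,gjw] -> 11 lines: asuk dnwy gwso gjw agv ndu cvjx iqfzz fkahn zbh enzwj
Hunk 4: at line 6 remove [iqfzz,fkahn] add [hefex] -> 10 lines: asuk dnwy gwso gjw agv ndu cvjx hefex zbh enzwj
Final line 6: ndu

Answer: ndu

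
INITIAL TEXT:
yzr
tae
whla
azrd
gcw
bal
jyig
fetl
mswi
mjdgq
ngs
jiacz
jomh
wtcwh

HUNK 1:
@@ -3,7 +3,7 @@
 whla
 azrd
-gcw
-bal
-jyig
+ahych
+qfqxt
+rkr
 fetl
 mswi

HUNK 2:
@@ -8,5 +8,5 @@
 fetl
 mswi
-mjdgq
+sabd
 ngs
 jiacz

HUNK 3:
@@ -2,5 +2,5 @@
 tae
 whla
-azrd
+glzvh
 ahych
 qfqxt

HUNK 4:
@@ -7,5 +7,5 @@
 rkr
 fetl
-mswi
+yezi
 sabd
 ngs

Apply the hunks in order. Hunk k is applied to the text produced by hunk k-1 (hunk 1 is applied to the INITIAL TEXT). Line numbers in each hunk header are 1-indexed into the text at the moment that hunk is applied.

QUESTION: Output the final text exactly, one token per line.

Hunk 1: at line 3 remove [gcw,bal,jyig] add [ahych,qfqxt,rkr] -> 14 lines: yzr tae whla azrd ahych qfqxt rkr fetl mswi mjdgq ngs jiacz jomh wtcwh
Hunk 2: at line 8 remove [mjdgq] add [sabd] -> 14 lines: yzr tae whla azrd ahych qfqxt rkr fetl mswi sabd ngs jiacz jomh wtcwh
Hunk 3: at line 2 remove [azrd] add [glzvh] -> 14 lines: yzr tae whla glzvh ahych qfqxt rkr fetl mswi sabd ngs jiacz jomh wtcwh
Hunk 4: at line 7 remove [mswi] add [yezi] -> 14 lines: yzr tae whla glzvh ahych qfqxt rkr fetl yezi sabd ngs jiacz jomh wtcwh

Answer: yzr
tae
whla
glzvh
ahych
qfqxt
rkr
fetl
yezi
sabd
ngs
jiacz
jomh
wtcwh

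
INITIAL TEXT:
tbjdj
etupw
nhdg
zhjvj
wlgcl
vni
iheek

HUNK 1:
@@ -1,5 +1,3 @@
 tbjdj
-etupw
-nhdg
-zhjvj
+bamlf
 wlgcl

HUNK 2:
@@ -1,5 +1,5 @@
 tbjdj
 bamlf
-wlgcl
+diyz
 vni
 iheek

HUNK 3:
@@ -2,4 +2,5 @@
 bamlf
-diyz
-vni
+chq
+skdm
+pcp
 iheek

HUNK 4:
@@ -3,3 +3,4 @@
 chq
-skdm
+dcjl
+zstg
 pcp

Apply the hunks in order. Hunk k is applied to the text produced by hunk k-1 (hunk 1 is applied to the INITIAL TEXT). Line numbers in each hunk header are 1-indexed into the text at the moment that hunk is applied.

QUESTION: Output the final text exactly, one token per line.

Answer: tbjdj
bamlf
chq
dcjl
zstg
pcp
iheek

Derivation:
Hunk 1: at line 1 remove [etupw,nhdg,zhjvj] add [bamlf] -> 5 lines: tbjdj bamlf wlgcl vni iheek
Hunk 2: at line 1 remove [wlgcl] add [diyz] -> 5 lines: tbjdj bamlf diyz vni iheek
Hunk 3: at line 2 remove [diyz,vni] add [chq,skdm,pcp] -> 6 lines: tbjdj bamlf chq skdm pcp iheek
Hunk 4: at line 3 remove [skdm] add [dcjl,zstg] -> 7 lines: tbjdj bamlf chq dcjl zstg pcp iheek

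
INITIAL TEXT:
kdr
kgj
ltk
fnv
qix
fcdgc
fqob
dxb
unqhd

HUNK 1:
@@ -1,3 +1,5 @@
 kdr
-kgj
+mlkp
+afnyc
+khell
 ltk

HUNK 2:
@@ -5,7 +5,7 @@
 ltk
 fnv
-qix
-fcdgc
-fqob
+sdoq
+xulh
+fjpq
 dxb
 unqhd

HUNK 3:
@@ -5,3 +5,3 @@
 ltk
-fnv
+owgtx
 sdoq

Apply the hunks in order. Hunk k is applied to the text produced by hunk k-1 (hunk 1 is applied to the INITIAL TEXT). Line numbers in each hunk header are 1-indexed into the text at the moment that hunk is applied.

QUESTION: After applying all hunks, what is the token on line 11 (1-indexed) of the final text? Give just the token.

Answer: unqhd

Derivation:
Hunk 1: at line 1 remove [kgj] add [mlkp,afnyc,khell] -> 11 lines: kdr mlkp afnyc khell ltk fnv qix fcdgc fqob dxb unqhd
Hunk 2: at line 5 remove [qix,fcdgc,fqob] add [sdoq,xulh,fjpq] -> 11 lines: kdr mlkp afnyc khell ltk fnv sdoq xulh fjpq dxb unqhd
Hunk 3: at line 5 remove [fnv] add [owgtx] -> 11 lines: kdr mlkp afnyc khell ltk owgtx sdoq xulh fjpq dxb unqhd
Final line 11: unqhd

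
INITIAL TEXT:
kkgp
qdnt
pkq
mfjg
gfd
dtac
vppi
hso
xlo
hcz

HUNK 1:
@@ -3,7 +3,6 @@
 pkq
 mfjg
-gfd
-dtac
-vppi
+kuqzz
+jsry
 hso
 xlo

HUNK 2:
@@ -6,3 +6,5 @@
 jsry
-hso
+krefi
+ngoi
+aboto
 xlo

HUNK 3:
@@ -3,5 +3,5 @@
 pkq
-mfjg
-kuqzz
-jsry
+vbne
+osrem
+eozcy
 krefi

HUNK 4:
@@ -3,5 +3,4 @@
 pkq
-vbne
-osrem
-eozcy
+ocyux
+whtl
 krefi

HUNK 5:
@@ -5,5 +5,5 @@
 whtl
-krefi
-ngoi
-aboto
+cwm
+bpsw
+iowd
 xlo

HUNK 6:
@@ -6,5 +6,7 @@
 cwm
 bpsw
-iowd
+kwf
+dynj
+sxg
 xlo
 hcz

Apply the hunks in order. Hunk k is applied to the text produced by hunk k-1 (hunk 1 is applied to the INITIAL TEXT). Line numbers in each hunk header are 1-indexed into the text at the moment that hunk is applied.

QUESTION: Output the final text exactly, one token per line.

Hunk 1: at line 3 remove [gfd,dtac,vppi] add [kuqzz,jsry] -> 9 lines: kkgp qdnt pkq mfjg kuqzz jsry hso xlo hcz
Hunk 2: at line 6 remove [hso] add [krefi,ngoi,aboto] -> 11 lines: kkgp qdnt pkq mfjg kuqzz jsry krefi ngoi aboto xlo hcz
Hunk 3: at line 3 remove [mfjg,kuqzz,jsry] add [vbne,osrem,eozcy] -> 11 lines: kkgp qdnt pkq vbne osrem eozcy krefi ngoi aboto xlo hcz
Hunk 4: at line 3 remove [vbne,osrem,eozcy] add [ocyux,whtl] -> 10 lines: kkgp qdnt pkq ocyux whtl krefi ngoi aboto xlo hcz
Hunk 5: at line 5 remove [krefi,ngoi,aboto] add [cwm,bpsw,iowd] -> 10 lines: kkgp qdnt pkq ocyux whtl cwm bpsw iowd xlo hcz
Hunk 6: at line 6 remove [iowd] add [kwf,dynj,sxg] -> 12 lines: kkgp qdnt pkq ocyux whtl cwm bpsw kwf dynj sxg xlo hcz

Answer: kkgp
qdnt
pkq
ocyux
whtl
cwm
bpsw
kwf
dynj
sxg
xlo
hcz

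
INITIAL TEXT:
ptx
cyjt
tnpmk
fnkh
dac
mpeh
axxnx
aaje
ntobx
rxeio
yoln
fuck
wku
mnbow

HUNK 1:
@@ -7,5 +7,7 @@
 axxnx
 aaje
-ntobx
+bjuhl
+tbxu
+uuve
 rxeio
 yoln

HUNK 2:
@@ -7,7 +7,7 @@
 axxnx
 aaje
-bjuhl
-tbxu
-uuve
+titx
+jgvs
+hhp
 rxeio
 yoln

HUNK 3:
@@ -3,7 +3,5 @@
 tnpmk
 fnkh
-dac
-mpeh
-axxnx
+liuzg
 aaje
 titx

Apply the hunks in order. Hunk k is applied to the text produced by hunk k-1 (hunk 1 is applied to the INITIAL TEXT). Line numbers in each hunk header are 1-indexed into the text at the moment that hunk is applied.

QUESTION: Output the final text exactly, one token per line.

Answer: ptx
cyjt
tnpmk
fnkh
liuzg
aaje
titx
jgvs
hhp
rxeio
yoln
fuck
wku
mnbow

Derivation:
Hunk 1: at line 7 remove [ntobx] add [bjuhl,tbxu,uuve] -> 16 lines: ptx cyjt tnpmk fnkh dac mpeh axxnx aaje bjuhl tbxu uuve rxeio yoln fuck wku mnbow
Hunk 2: at line 7 remove [bjuhl,tbxu,uuve] add [titx,jgvs,hhp] -> 16 lines: ptx cyjt tnpmk fnkh dac mpeh axxnx aaje titx jgvs hhp rxeio yoln fuck wku mnbow
Hunk 3: at line 3 remove [dac,mpeh,axxnx] add [liuzg] -> 14 lines: ptx cyjt tnpmk fnkh liuzg aaje titx jgvs hhp rxeio yoln fuck wku mnbow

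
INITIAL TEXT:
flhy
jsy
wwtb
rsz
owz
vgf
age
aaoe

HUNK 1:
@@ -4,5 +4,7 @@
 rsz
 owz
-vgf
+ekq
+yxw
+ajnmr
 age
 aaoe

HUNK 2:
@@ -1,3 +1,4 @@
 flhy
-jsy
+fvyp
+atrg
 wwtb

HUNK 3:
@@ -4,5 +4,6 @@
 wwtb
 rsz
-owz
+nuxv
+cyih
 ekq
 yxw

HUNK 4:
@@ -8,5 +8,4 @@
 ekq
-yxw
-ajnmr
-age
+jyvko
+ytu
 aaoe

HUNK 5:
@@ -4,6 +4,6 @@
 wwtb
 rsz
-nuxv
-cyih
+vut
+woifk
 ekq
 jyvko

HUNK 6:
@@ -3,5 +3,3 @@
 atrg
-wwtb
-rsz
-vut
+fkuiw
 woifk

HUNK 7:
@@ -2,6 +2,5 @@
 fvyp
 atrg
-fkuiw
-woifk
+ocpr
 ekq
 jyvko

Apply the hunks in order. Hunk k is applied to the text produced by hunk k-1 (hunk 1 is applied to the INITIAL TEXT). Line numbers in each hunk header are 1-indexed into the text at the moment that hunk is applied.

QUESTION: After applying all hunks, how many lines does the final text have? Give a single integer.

Answer: 8

Derivation:
Hunk 1: at line 4 remove [vgf] add [ekq,yxw,ajnmr] -> 10 lines: flhy jsy wwtb rsz owz ekq yxw ajnmr age aaoe
Hunk 2: at line 1 remove [jsy] add [fvyp,atrg] -> 11 lines: flhy fvyp atrg wwtb rsz owz ekq yxw ajnmr age aaoe
Hunk 3: at line 4 remove [owz] add [nuxv,cyih] -> 12 lines: flhy fvyp atrg wwtb rsz nuxv cyih ekq yxw ajnmr age aaoe
Hunk 4: at line 8 remove [yxw,ajnmr,age] add [jyvko,ytu] -> 11 lines: flhy fvyp atrg wwtb rsz nuxv cyih ekq jyvko ytu aaoe
Hunk 5: at line 4 remove [nuxv,cyih] add [vut,woifk] -> 11 lines: flhy fvyp atrg wwtb rsz vut woifk ekq jyvko ytu aaoe
Hunk 6: at line 3 remove [wwtb,rsz,vut] add [fkuiw] -> 9 lines: flhy fvyp atrg fkuiw woifk ekq jyvko ytu aaoe
Hunk 7: at line 2 remove [fkuiw,woifk] add [ocpr] -> 8 lines: flhy fvyp atrg ocpr ekq jyvko ytu aaoe
Final line count: 8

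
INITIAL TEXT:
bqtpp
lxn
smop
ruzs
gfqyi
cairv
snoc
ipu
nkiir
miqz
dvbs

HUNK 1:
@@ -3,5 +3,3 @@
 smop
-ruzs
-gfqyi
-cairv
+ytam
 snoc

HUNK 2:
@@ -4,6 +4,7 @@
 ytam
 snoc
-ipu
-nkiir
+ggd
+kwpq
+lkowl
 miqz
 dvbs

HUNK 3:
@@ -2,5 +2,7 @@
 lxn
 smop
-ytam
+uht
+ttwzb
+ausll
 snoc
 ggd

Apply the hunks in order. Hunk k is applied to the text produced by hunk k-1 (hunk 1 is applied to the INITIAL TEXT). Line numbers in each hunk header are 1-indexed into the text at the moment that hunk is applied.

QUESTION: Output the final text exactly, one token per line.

Hunk 1: at line 3 remove [ruzs,gfqyi,cairv] add [ytam] -> 9 lines: bqtpp lxn smop ytam snoc ipu nkiir miqz dvbs
Hunk 2: at line 4 remove [ipu,nkiir] add [ggd,kwpq,lkowl] -> 10 lines: bqtpp lxn smop ytam snoc ggd kwpq lkowl miqz dvbs
Hunk 3: at line 2 remove [ytam] add [uht,ttwzb,ausll] -> 12 lines: bqtpp lxn smop uht ttwzb ausll snoc ggd kwpq lkowl miqz dvbs

Answer: bqtpp
lxn
smop
uht
ttwzb
ausll
snoc
ggd
kwpq
lkowl
miqz
dvbs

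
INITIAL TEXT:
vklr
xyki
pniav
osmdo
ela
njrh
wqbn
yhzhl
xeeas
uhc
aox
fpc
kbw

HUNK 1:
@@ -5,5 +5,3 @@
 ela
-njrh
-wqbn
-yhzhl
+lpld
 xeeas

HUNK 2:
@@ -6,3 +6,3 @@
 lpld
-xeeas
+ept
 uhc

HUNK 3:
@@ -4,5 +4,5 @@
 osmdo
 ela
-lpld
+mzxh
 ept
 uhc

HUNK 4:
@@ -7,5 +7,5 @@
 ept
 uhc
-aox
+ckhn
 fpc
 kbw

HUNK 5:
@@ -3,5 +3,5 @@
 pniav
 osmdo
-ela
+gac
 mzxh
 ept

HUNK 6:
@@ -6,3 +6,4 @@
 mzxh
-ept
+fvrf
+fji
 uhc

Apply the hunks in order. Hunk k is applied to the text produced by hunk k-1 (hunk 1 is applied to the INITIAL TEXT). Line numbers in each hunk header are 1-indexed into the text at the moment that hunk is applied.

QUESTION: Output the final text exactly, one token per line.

Hunk 1: at line 5 remove [njrh,wqbn,yhzhl] add [lpld] -> 11 lines: vklr xyki pniav osmdo ela lpld xeeas uhc aox fpc kbw
Hunk 2: at line 6 remove [xeeas] add [ept] -> 11 lines: vklr xyki pniav osmdo ela lpld ept uhc aox fpc kbw
Hunk 3: at line 4 remove [lpld] add [mzxh] -> 11 lines: vklr xyki pniav osmdo ela mzxh ept uhc aox fpc kbw
Hunk 4: at line 7 remove [aox] add [ckhn] -> 11 lines: vklr xyki pniav osmdo ela mzxh ept uhc ckhn fpc kbw
Hunk 5: at line 3 remove [ela] add [gac] -> 11 lines: vklr xyki pniav osmdo gac mzxh ept uhc ckhn fpc kbw
Hunk 6: at line 6 remove [ept] add [fvrf,fji] -> 12 lines: vklr xyki pniav osmdo gac mzxh fvrf fji uhc ckhn fpc kbw

Answer: vklr
xyki
pniav
osmdo
gac
mzxh
fvrf
fji
uhc
ckhn
fpc
kbw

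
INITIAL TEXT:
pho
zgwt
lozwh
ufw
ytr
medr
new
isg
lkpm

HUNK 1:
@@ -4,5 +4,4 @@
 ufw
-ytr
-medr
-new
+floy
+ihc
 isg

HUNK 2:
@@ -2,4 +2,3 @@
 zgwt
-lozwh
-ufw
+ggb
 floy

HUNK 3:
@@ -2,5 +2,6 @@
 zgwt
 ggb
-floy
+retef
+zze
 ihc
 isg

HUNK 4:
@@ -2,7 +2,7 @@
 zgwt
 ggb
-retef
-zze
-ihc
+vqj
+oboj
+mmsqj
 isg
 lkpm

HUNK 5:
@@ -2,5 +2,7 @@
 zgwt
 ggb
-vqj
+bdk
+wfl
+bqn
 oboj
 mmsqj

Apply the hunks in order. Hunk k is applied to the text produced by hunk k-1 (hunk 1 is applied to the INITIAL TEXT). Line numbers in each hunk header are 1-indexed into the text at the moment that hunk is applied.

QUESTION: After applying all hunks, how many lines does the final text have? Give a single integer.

Hunk 1: at line 4 remove [ytr,medr,new] add [floy,ihc] -> 8 lines: pho zgwt lozwh ufw floy ihc isg lkpm
Hunk 2: at line 2 remove [lozwh,ufw] add [ggb] -> 7 lines: pho zgwt ggb floy ihc isg lkpm
Hunk 3: at line 2 remove [floy] add [retef,zze] -> 8 lines: pho zgwt ggb retef zze ihc isg lkpm
Hunk 4: at line 2 remove [retef,zze,ihc] add [vqj,oboj,mmsqj] -> 8 lines: pho zgwt ggb vqj oboj mmsqj isg lkpm
Hunk 5: at line 2 remove [vqj] add [bdk,wfl,bqn] -> 10 lines: pho zgwt ggb bdk wfl bqn oboj mmsqj isg lkpm
Final line count: 10

Answer: 10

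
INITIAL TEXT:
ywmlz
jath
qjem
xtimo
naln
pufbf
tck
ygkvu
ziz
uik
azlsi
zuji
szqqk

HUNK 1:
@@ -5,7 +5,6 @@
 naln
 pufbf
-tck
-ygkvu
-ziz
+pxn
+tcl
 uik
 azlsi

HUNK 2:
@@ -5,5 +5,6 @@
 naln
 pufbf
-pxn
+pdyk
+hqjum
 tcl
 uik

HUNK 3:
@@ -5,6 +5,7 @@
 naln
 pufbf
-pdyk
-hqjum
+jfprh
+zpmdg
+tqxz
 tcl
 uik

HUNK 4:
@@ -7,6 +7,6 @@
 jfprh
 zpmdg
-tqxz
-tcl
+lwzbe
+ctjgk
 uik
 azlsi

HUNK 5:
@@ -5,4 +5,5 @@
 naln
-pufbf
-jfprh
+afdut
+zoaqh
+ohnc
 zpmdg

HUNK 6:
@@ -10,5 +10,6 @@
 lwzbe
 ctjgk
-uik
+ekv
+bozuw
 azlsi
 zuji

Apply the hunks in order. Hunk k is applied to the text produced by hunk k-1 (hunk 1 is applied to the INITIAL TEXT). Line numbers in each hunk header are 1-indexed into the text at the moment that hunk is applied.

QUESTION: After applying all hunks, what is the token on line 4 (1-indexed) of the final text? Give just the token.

Answer: xtimo

Derivation:
Hunk 1: at line 5 remove [tck,ygkvu,ziz] add [pxn,tcl] -> 12 lines: ywmlz jath qjem xtimo naln pufbf pxn tcl uik azlsi zuji szqqk
Hunk 2: at line 5 remove [pxn] add [pdyk,hqjum] -> 13 lines: ywmlz jath qjem xtimo naln pufbf pdyk hqjum tcl uik azlsi zuji szqqk
Hunk 3: at line 5 remove [pdyk,hqjum] add [jfprh,zpmdg,tqxz] -> 14 lines: ywmlz jath qjem xtimo naln pufbf jfprh zpmdg tqxz tcl uik azlsi zuji szqqk
Hunk 4: at line 7 remove [tqxz,tcl] add [lwzbe,ctjgk] -> 14 lines: ywmlz jath qjem xtimo naln pufbf jfprh zpmdg lwzbe ctjgk uik azlsi zuji szqqk
Hunk 5: at line 5 remove [pufbf,jfprh] add [afdut,zoaqh,ohnc] -> 15 lines: ywmlz jath qjem xtimo naln afdut zoaqh ohnc zpmdg lwzbe ctjgk uik azlsi zuji szqqk
Hunk 6: at line 10 remove [uik] add [ekv,bozuw] -> 16 lines: ywmlz jath qjem xtimo naln afdut zoaqh ohnc zpmdg lwzbe ctjgk ekv bozuw azlsi zuji szqqk
Final line 4: xtimo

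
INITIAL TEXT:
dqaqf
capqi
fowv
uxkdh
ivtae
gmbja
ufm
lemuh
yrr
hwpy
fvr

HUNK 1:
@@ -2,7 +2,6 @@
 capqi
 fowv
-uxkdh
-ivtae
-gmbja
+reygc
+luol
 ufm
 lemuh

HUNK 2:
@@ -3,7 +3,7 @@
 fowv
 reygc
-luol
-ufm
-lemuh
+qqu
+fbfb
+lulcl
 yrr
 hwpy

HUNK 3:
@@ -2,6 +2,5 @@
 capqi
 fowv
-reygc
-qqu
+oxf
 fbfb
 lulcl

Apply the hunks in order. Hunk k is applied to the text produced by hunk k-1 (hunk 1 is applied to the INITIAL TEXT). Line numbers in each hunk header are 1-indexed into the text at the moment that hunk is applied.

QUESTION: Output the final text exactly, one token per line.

Hunk 1: at line 2 remove [uxkdh,ivtae,gmbja] add [reygc,luol] -> 10 lines: dqaqf capqi fowv reygc luol ufm lemuh yrr hwpy fvr
Hunk 2: at line 3 remove [luol,ufm,lemuh] add [qqu,fbfb,lulcl] -> 10 lines: dqaqf capqi fowv reygc qqu fbfb lulcl yrr hwpy fvr
Hunk 3: at line 2 remove [reygc,qqu] add [oxf] -> 9 lines: dqaqf capqi fowv oxf fbfb lulcl yrr hwpy fvr

Answer: dqaqf
capqi
fowv
oxf
fbfb
lulcl
yrr
hwpy
fvr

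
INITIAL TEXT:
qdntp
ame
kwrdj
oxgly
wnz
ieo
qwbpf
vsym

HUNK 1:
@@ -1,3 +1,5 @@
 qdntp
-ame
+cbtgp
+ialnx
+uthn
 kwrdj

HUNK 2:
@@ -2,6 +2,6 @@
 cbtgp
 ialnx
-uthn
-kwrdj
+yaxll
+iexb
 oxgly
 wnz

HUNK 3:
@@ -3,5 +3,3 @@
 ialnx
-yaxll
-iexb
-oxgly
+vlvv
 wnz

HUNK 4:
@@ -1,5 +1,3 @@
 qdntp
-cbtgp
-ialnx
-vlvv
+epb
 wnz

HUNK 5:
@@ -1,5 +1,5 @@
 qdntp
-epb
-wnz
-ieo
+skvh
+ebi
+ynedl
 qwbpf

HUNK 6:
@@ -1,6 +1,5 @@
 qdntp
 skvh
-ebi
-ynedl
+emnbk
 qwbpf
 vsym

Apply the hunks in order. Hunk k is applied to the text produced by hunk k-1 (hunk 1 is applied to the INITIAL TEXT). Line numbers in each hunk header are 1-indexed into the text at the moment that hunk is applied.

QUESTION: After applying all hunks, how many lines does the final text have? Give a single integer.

Hunk 1: at line 1 remove [ame] add [cbtgp,ialnx,uthn] -> 10 lines: qdntp cbtgp ialnx uthn kwrdj oxgly wnz ieo qwbpf vsym
Hunk 2: at line 2 remove [uthn,kwrdj] add [yaxll,iexb] -> 10 lines: qdntp cbtgp ialnx yaxll iexb oxgly wnz ieo qwbpf vsym
Hunk 3: at line 3 remove [yaxll,iexb,oxgly] add [vlvv] -> 8 lines: qdntp cbtgp ialnx vlvv wnz ieo qwbpf vsym
Hunk 4: at line 1 remove [cbtgp,ialnx,vlvv] add [epb] -> 6 lines: qdntp epb wnz ieo qwbpf vsym
Hunk 5: at line 1 remove [epb,wnz,ieo] add [skvh,ebi,ynedl] -> 6 lines: qdntp skvh ebi ynedl qwbpf vsym
Hunk 6: at line 1 remove [ebi,ynedl] add [emnbk] -> 5 lines: qdntp skvh emnbk qwbpf vsym
Final line count: 5

Answer: 5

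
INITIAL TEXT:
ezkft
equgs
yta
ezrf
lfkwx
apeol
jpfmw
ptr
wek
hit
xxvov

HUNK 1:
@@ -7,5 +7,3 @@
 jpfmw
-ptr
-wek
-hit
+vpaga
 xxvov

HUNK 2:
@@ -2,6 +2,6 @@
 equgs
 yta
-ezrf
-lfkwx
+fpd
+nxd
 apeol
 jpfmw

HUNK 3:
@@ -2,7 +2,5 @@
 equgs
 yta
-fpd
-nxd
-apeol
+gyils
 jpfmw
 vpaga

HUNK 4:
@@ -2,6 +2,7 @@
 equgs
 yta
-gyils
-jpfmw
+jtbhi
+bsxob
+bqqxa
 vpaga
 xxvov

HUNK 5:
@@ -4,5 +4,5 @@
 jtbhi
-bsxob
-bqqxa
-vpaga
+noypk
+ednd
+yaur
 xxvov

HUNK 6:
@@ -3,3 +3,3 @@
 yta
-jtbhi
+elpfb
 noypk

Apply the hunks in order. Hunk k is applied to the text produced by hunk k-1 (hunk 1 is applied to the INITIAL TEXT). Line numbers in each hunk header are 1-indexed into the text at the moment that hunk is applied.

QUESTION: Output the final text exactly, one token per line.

Answer: ezkft
equgs
yta
elpfb
noypk
ednd
yaur
xxvov

Derivation:
Hunk 1: at line 7 remove [ptr,wek,hit] add [vpaga] -> 9 lines: ezkft equgs yta ezrf lfkwx apeol jpfmw vpaga xxvov
Hunk 2: at line 2 remove [ezrf,lfkwx] add [fpd,nxd] -> 9 lines: ezkft equgs yta fpd nxd apeol jpfmw vpaga xxvov
Hunk 3: at line 2 remove [fpd,nxd,apeol] add [gyils] -> 7 lines: ezkft equgs yta gyils jpfmw vpaga xxvov
Hunk 4: at line 2 remove [gyils,jpfmw] add [jtbhi,bsxob,bqqxa] -> 8 lines: ezkft equgs yta jtbhi bsxob bqqxa vpaga xxvov
Hunk 5: at line 4 remove [bsxob,bqqxa,vpaga] add [noypk,ednd,yaur] -> 8 lines: ezkft equgs yta jtbhi noypk ednd yaur xxvov
Hunk 6: at line 3 remove [jtbhi] add [elpfb] -> 8 lines: ezkft equgs yta elpfb noypk ednd yaur xxvov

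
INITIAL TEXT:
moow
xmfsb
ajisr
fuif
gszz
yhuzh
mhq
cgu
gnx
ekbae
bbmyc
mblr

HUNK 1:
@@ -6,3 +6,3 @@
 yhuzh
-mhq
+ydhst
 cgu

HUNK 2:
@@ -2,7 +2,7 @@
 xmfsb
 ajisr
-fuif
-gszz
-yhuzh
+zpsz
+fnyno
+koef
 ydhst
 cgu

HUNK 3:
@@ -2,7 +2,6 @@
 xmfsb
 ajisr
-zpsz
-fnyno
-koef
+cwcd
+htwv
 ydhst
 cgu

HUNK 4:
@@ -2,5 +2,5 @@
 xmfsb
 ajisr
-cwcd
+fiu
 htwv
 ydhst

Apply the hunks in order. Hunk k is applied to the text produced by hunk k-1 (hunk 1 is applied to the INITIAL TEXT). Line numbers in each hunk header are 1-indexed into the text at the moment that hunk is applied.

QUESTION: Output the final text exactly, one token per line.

Hunk 1: at line 6 remove [mhq] add [ydhst] -> 12 lines: moow xmfsb ajisr fuif gszz yhuzh ydhst cgu gnx ekbae bbmyc mblr
Hunk 2: at line 2 remove [fuif,gszz,yhuzh] add [zpsz,fnyno,koef] -> 12 lines: moow xmfsb ajisr zpsz fnyno koef ydhst cgu gnx ekbae bbmyc mblr
Hunk 3: at line 2 remove [zpsz,fnyno,koef] add [cwcd,htwv] -> 11 lines: moow xmfsb ajisr cwcd htwv ydhst cgu gnx ekbae bbmyc mblr
Hunk 4: at line 2 remove [cwcd] add [fiu] -> 11 lines: moow xmfsb ajisr fiu htwv ydhst cgu gnx ekbae bbmyc mblr

Answer: moow
xmfsb
ajisr
fiu
htwv
ydhst
cgu
gnx
ekbae
bbmyc
mblr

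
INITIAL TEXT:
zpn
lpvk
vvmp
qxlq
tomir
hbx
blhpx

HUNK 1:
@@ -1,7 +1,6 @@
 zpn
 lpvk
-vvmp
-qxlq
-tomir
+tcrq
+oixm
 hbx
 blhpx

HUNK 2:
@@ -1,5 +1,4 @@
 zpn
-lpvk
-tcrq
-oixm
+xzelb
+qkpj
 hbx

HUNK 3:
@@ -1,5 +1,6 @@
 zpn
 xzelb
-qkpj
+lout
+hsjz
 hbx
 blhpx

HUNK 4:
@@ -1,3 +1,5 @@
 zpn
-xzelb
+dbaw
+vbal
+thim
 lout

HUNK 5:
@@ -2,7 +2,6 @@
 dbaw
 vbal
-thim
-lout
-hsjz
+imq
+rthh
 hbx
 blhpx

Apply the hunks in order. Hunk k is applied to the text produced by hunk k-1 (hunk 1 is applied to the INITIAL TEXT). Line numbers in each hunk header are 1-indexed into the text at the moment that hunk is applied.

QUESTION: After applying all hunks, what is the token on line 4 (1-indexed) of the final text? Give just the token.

Hunk 1: at line 1 remove [vvmp,qxlq,tomir] add [tcrq,oixm] -> 6 lines: zpn lpvk tcrq oixm hbx blhpx
Hunk 2: at line 1 remove [lpvk,tcrq,oixm] add [xzelb,qkpj] -> 5 lines: zpn xzelb qkpj hbx blhpx
Hunk 3: at line 1 remove [qkpj] add [lout,hsjz] -> 6 lines: zpn xzelb lout hsjz hbx blhpx
Hunk 4: at line 1 remove [xzelb] add [dbaw,vbal,thim] -> 8 lines: zpn dbaw vbal thim lout hsjz hbx blhpx
Hunk 5: at line 2 remove [thim,lout,hsjz] add [imq,rthh] -> 7 lines: zpn dbaw vbal imq rthh hbx blhpx
Final line 4: imq

Answer: imq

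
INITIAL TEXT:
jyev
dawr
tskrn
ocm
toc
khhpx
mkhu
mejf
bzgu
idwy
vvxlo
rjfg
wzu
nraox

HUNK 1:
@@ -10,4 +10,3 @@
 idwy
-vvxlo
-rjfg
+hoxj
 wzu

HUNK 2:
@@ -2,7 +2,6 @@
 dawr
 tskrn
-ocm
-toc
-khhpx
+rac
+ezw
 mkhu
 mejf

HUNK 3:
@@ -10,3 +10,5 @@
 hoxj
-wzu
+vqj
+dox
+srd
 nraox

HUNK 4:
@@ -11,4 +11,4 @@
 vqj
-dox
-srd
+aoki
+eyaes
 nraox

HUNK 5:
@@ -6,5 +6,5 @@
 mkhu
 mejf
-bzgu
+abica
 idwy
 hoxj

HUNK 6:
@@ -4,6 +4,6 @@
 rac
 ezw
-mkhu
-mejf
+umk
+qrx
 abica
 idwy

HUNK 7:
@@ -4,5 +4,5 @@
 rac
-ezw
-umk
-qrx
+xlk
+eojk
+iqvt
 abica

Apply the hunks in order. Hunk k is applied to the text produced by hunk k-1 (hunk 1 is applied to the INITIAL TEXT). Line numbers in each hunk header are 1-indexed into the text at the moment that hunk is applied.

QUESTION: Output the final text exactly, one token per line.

Hunk 1: at line 10 remove [vvxlo,rjfg] add [hoxj] -> 13 lines: jyev dawr tskrn ocm toc khhpx mkhu mejf bzgu idwy hoxj wzu nraox
Hunk 2: at line 2 remove [ocm,toc,khhpx] add [rac,ezw] -> 12 lines: jyev dawr tskrn rac ezw mkhu mejf bzgu idwy hoxj wzu nraox
Hunk 3: at line 10 remove [wzu] add [vqj,dox,srd] -> 14 lines: jyev dawr tskrn rac ezw mkhu mejf bzgu idwy hoxj vqj dox srd nraox
Hunk 4: at line 11 remove [dox,srd] add [aoki,eyaes] -> 14 lines: jyev dawr tskrn rac ezw mkhu mejf bzgu idwy hoxj vqj aoki eyaes nraox
Hunk 5: at line 6 remove [bzgu] add [abica] -> 14 lines: jyev dawr tskrn rac ezw mkhu mejf abica idwy hoxj vqj aoki eyaes nraox
Hunk 6: at line 4 remove [mkhu,mejf] add [umk,qrx] -> 14 lines: jyev dawr tskrn rac ezw umk qrx abica idwy hoxj vqj aoki eyaes nraox
Hunk 7: at line 4 remove [ezw,umk,qrx] add [xlk,eojk,iqvt] -> 14 lines: jyev dawr tskrn rac xlk eojk iqvt abica idwy hoxj vqj aoki eyaes nraox

Answer: jyev
dawr
tskrn
rac
xlk
eojk
iqvt
abica
idwy
hoxj
vqj
aoki
eyaes
nraox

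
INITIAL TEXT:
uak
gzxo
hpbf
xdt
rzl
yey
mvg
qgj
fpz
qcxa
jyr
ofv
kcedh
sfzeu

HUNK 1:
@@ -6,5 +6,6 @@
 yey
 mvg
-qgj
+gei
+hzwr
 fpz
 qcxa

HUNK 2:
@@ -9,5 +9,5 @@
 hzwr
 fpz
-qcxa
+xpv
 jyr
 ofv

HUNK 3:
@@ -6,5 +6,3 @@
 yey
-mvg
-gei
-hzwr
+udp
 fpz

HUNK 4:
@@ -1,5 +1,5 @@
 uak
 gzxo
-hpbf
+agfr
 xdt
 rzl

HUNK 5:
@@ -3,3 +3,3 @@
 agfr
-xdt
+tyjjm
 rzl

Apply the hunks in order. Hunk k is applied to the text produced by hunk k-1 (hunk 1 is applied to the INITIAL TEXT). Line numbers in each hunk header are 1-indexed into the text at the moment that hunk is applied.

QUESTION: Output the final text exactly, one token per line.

Hunk 1: at line 6 remove [qgj] add [gei,hzwr] -> 15 lines: uak gzxo hpbf xdt rzl yey mvg gei hzwr fpz qcxa jyr ofv kcedh sfzeu
Hunk 2: at line 9 remove [qcxa] add [xpv] -> 15 lines: uak gzxo hpbf xdt rzl yey mvg gei hzwr fpz xpv jyr ofv kcedh sfzeu
Hunk 3: at line 6 remove [mvg,gei,hzwr] add [udp] -> 13 lines: uak gzxo hpbf xdt rzl yey udp fpz xpv jyr ofv kcedh sfzeu
Hunk 4: at line 1 remove [hpbf] add [agfr] -> 13 lines: uak gzxo agfr xdt rzl yey udp fpz xpv jyr ofv kcedh sfzeu
Hunk 5: at line 3 remove [xdt] add [tyjjm] -> 13 lines: uak gzxo agfr tyjjm rzl yey udp fpz xpv jyr ofv kcedh sfzeu

Answer: uak
gzxo
agfr
tyjjm
rzl
yey
udp
fpz
xpv
jyr
ofv
kcedh
sfzeu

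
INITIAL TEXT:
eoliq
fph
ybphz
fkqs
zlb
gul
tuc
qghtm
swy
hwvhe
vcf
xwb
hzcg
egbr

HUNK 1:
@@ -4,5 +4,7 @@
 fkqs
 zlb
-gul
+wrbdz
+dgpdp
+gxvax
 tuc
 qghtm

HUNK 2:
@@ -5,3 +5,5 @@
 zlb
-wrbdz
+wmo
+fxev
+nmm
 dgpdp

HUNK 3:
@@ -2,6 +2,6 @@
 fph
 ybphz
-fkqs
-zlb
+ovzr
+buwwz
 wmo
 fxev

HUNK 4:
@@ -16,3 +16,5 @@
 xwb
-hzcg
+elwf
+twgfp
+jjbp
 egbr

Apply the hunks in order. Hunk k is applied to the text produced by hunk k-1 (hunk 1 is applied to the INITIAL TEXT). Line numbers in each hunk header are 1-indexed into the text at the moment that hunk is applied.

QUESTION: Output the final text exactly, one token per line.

Answer: eoliq
fph
ybphz
ovzr
buwwz
wmo
fxev
nmm
dgpdp
gxvax
tuc
qghtm
swy
hwvhe
vcf
xwb
elwf
twgfp
jjbp
egbr

Derivation:
Hunk 1: at line 4 remove [gul] add [wrbdz,dgpdp,gxvax] -> 16 lines: eoliq fph ybphz fkqs zlb wrbdz dgpdp gxvax tuc qghtm swy hwvhe vcf xwb hzcg egbr
Hunk 2: at line 5 remove [wrbdz] add [wmo,fxev,nmm] -> 18 lines: eoliq fph ybphz fkqs zlb wmo fxev nmm dgpdp gxvax tuc qghtm swy hwvhe vcf xwb hzcg egbr
Hunk 3: at line 2 remove [fkqs,zlb] add [ovzr,buwwz] -> 18 lines: eoliq fph ybphz ovzr buwwz wmo fxev nmm dgpdp gxvax tuc qghtm swy hwvhe vcf xwb hzcg egbr
Hunk 4: at line 16 remove [hzcg] add [elwf,twgfp,jjbp] -> 20 lines: eoliq fph ybphz ovzr buwwz wmo fxev nmm dgpdp gxvax tuc qghtm swy hwvhe vcf xwb elwf twgfp jjbp egbr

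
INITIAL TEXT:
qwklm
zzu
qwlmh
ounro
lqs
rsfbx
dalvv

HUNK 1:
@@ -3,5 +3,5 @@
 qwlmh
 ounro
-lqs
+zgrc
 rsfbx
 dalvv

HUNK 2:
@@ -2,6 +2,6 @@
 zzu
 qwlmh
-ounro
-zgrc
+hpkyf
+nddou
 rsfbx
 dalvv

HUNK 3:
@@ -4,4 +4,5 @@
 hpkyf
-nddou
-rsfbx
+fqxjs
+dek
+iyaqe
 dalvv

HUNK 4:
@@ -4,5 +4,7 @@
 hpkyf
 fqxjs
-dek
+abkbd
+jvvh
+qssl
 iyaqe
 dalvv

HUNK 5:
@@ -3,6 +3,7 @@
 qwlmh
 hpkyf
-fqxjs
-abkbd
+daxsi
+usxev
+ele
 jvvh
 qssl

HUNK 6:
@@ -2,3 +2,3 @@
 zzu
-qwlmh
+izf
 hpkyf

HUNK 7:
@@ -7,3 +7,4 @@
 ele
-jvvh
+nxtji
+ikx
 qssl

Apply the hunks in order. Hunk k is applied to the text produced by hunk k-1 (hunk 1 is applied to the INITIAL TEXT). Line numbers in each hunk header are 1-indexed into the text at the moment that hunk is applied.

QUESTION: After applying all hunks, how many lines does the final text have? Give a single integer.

Hunk 1: at line 3 remove [lqs] add [zgrc] -> 7 lines: qwklm zzu qwlmh ounro zgrc rsfbx dalvv
Hunk 2: at line 2 remove [ounro,zgrc] add [hpkyf,nddou] -> 7 lines: qwklm zzu qwlmh hpkyf nddou rsfbx dalvv
Hunk 3: at line 4 remove [nddou,rsfbx] add [fqxjs,dek,iyaqe] -> 8 lines: qwklm zzu qwlmh hpkyf fqxjs dek iyaqe dalvv
Hunk 4: at line 4 remove [dek] add [abkbd,jvvh,qssl] -> 10 lines: qwklm zzu qwlmh hpkyf fqxjs abkbd jvvh qssl iyaqe dalvv
Hunk 5: at line 3 remove [fqxjs,abkbd] add [daxsi,usxev,ele] -> 11 lines: qwklm zzu qwlmh hpkyf daxsi usxev ele jvvh qssl iyaqe dalvv
Hunk 6: at line 2 remove [qwlmh] add [izf] -> 11 lines: qwklm zzu izf hpkyf daxsi usxev ele jvvh qssl iyaqe dalvv
Hunk 7: at line 7 remove [jvvh] add [nxtji,ikx] -> 12 lines: qwklm zzu izf hpkyf daxsi usxev ele nxtji ikx qssl iyaqe dalvv
Final line count: 12

Answer: 12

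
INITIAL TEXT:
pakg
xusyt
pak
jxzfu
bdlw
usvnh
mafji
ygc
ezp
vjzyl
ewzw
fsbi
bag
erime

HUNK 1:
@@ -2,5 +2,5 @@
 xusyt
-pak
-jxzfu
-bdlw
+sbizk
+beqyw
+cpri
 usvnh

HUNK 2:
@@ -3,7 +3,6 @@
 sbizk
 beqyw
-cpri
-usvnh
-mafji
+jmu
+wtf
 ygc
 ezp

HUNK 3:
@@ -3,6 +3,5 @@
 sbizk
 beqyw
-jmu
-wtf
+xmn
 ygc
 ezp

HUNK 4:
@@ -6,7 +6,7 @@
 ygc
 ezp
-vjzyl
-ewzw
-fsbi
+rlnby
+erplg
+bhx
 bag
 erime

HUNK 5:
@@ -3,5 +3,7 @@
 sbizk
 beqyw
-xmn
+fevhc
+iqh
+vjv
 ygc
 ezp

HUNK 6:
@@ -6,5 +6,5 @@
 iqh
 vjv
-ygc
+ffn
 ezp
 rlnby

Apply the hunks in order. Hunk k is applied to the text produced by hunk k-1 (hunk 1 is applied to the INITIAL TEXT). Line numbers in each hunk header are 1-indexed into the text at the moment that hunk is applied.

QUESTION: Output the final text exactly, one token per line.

Hunk 1: at line 2 remove [pak,jxzfu,bdlw] add [sbizk,beqyw,cpri] -> 14 lines: pakg xusyt sbizk beqyw cpri usvnh mafji ygc ezp vjzyl ewzw fsbi bag erime
Hunk 2: at line 3 remove [cpri,usvnh,mafji] add [jmu,wtf] -> 13 lines: pakg xusyt sbizk beqyw jmu wtf ygc ezp vjzyl ewzw fsbi bag erime
Hunk 3: at line 3 remove [jmu,wtf] add [xmn] -> 12 lines: pakg xusyt sbizk beqyw xmn ygc ezp vjzyl ewzw fsbi bag erime
Hunk 4: at line 6 remove [vjzyl,ewzw,fsbi] add [rlnby,erplg,bhx] -> 12 lines: pakg xusyt sbizk beqyw xmn ygc ezp rlnby erplg bhx bag erime
Hunk 5: at line 3 remove [xmn] add [fevhc,iqh,vjv] -> 14 lines: pakg xusyt sbizk beqyw fevhc iqh vjv ygc ezp rlnby erplg bhx bag erime
Hunk 6: at line 6 remove [ygc] add [ffn] -> 14 lines: pakg xusyt sbizk beqyw fevhc iqh vjv ffn ezp rlnby erplg bhx bag erime

Answer: pakg
xusyt
sbizk
beqyw
fevhc
iqh
vjv
ffn
ezp
rlnby
erplg
bhx
bag
erime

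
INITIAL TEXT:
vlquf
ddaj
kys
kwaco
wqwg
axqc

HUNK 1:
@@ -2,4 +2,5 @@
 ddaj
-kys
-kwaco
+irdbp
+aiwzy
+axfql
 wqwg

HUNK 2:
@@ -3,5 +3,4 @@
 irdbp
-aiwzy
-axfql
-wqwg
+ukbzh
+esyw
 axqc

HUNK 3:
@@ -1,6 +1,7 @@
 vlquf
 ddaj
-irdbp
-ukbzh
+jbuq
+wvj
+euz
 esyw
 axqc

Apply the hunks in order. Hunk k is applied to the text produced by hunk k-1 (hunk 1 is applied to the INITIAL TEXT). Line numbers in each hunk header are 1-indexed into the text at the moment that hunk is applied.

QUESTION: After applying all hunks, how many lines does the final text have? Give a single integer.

Answer: 7

Derivation:
Hunk 1: at line 2 remove [kys,kwaco] add [irdbp,aiwzy,axfql] -> 7 lines: vlquf ddaj irdbp aiwzy axfql wqwg axqc
Hunk 2: at line 3 remove [aiwzy,axfql,wqwg] add [ukbzh,esyw] -> 6 lines: vlquf ddaj irdbp ukbzh esyw axqc
Hunk 3: at line 1 remove [irdbp,ukbzh] add [jbuq,wvj,euz] -> 7 lines: vlquf ddaj jbuq wvj euz esyw axqc
Final line count: 7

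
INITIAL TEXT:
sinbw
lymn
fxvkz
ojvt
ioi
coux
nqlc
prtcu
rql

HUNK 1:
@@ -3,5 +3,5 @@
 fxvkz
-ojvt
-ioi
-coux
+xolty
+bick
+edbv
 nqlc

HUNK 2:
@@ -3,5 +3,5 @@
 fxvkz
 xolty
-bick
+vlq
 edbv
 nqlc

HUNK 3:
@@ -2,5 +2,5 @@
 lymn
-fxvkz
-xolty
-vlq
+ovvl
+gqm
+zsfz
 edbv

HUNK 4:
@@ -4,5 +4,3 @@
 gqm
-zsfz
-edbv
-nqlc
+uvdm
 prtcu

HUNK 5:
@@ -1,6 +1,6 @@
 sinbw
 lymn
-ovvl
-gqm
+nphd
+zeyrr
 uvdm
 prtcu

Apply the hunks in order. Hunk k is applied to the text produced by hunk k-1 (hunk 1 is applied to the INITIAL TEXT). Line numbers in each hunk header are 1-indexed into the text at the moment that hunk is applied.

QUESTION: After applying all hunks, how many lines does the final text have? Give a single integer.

Hunk 1: at line 3 remove [ojvt,ioi,coux] add [xolty,bick,edbv] -> 9 lines: sinbw lymn fxvkz xolty bick edbv nqlc prtcu rql
Hunk 2: at line 3 remove [bick] add [vlq] -> 9 lines: sinbw lymn fxvkz xolty vlq edbv nqlc prtcu rql
Hunk 3: at line 2 remove [fxvkz,xolty,vlq] add [ovvl,gqm,zsfz] -> 9 lines: sinbw lymn ovvl gqm zsfz edbv nqlc prtcu rql
Hunk 4: at line 4 remove [zsfz,edbv,nqlc] add [uvdm] -> 7 lines: sinbw lymn ovvl gqm uvdm prtcu rql
Hunk 5: at line 1 remove [ovvl,gqm] add [nphd,zeyrr] -> 7 lines: sinbw lymn nphd zeyrr uvdm prtcu rql
Final line count: 7

Answer: 7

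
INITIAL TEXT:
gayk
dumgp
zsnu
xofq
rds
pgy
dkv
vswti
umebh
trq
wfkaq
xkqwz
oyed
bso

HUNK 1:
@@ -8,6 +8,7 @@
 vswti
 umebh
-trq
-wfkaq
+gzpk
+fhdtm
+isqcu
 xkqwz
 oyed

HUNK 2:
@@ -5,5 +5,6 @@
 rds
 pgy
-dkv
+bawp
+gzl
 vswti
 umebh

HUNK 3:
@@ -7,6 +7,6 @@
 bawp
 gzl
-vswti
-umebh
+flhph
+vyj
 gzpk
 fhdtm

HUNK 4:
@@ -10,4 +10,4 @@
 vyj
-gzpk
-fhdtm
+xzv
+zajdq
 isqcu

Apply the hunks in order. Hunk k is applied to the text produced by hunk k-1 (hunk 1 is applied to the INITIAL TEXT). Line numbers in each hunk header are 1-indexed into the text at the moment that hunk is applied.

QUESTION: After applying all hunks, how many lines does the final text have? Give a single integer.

Hunk 1: at line 8 remove [trq,wfkaq] add [gzpk,fhdtm,isqcu] -> 15 lines: gayk dumgp zsnu xofq rds pgy dkv vswti umebh gzpk fhdtm isqcu xkqwz oyed bso
Hunk 2: at line 5 remove [dkv] add [bawp,gzl] -> 16 lines: gayk dumgp zsnu xofq rds pgy bawp gzl vswti umebh gzpk fhdtm isqcu xkqwz oyed bso
Hunk 3: at line 7 remove [vswti,umebh] add [flhph,vyj] -> 16 lines: gayk dumgp zsnu xofq rds pgy bawp gzl flhph vyj gzpk fhdtm isqcu xkqwz oyed bso
Hunk 4: at line 10 remove [gzpk,fhdtm] add [xzv,zajdq] -> 16 lines: gayk dumgp zsnu xofq rds pgy bawp gzl flhph vyj xzv zajdq isqcu xkqwz oyed bso
Final line count: 16

Answer: 16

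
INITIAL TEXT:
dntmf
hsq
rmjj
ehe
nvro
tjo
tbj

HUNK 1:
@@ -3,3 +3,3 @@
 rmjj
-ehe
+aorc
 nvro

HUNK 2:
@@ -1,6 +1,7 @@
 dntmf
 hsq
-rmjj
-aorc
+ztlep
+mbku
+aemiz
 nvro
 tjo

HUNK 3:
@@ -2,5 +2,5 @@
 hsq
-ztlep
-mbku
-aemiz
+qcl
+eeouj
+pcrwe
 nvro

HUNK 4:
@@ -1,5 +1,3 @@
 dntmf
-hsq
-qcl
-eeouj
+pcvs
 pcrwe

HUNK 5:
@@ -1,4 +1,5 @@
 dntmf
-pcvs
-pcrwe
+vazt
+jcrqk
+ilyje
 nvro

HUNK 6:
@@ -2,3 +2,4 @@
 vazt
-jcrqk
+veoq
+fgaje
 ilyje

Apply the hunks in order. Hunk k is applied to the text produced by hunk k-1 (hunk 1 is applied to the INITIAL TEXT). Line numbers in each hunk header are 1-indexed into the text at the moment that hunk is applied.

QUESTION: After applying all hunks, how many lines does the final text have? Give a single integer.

Answer: 8

Derivation:
Hunk 1: at line 3 remove [ehe] add [aorc] -> 7 lines: dntmf hsq rmjj aorc nvro tjo tbj
Hunk 2: at line 1 remove [rmjj,aorc] add [ztlep,mbku,aemiz] -> 8 lines: dntmf hsq ztlep mbku aemiz nvro tjo tbj
Hunk 3: at line 2 remove [ztlep,mbku,aemiz] add [qcl,eeouj,pcrwe] -> 8 lines: dntmf hsq qcl eeouj pcrwe nvro tjo tbj
Hunk 4: at line 1 remove [hsq,qcl,eeouj] add [pcvs] -> 6 lines: dntmf pcvs pcrwe nvro tjo tbj
Hunk 5: at line 1 remove [pcvs,pcrwe] add [vazt,jcrqk,ilyje] -> 7 lines: dntmf vazt jcrqk ilyje nvro tjo tbj
Hunk 6: at line 2 remove [jcrqk] add [veoq,fgaje] -> 8 lines: dntmf vazt veoq fgaje ilyje nvro tjo tbj
Final line count: 8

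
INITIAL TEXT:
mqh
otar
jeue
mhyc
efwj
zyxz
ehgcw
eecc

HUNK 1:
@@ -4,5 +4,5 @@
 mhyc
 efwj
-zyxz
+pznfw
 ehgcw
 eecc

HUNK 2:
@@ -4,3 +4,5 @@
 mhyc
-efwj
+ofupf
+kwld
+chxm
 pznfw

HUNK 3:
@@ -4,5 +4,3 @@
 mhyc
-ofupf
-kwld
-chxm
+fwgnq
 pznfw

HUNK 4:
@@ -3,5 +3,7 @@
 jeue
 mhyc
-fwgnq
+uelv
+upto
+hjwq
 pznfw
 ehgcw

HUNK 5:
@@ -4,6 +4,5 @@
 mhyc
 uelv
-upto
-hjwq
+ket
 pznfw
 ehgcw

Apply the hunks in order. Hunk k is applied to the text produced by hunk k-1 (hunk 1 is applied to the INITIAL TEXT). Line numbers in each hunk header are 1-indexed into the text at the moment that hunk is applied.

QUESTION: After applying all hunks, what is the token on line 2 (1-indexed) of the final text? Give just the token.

Hunk 1: at line 4 remove [zyxz] add [pznfw] -> 8 lines: mqh otar jeue mhyc efwj pznfw ehgcw eecc
Hunk 2: at line 4 remove [efwj] add [ofupf,kwld,chxm] -> 10 lines: mqh otar jeue mhyc ofupf kwld chxm pznfw ehgcw eecc
Hunk 3: at line 4 remove [ofupf,kwld,chxm] add [fwgnq] -> 8 lines: mqh otar jeue mhyc fwgnq pznfw ehgcw eecc
Hunk 4: at line 3 remove [fwgnq] add [uelv,upto,hjwq] -> 10 lines: mqh otar jeue mhyc uelv upto hjwq pznfw ehgcw eecc
Hunk 5: at line 4 remove [upto,hjwq] add [ket] -> 9 lines: mqh otar jeue mhyc uelv ket pznfw ehgcw eecc
Final line 2: otar

Answer: otar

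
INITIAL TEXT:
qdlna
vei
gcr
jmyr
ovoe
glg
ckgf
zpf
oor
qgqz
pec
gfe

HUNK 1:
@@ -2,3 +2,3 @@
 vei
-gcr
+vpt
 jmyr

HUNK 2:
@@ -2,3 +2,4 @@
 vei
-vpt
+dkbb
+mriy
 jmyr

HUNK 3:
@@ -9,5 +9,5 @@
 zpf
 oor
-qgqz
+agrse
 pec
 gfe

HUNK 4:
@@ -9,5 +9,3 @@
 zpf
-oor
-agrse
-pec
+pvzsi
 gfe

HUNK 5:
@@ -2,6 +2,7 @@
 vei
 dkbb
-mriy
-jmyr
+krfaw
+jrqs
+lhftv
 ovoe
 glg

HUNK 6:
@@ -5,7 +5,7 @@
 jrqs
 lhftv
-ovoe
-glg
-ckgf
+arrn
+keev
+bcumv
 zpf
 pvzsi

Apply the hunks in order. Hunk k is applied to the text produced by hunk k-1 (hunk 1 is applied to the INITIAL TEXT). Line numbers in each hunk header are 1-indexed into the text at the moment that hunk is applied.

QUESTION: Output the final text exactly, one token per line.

Hunk 1: at line 2 remove [gcr] add [vpt] -> 12 lines: qdlna vei vpt jmyr ovoe glg ckgf zpf oor qgqz pec gfe
Hunk 2: at line 2 remove [vpt] add [dkbb,mriy] -> 13 lines: qdlna vei dkbb mriy jmyr ovoe glg ckgf zpf oor qgqz pec gfe
Hunk 3: at line 9 remove [qgqz] add [agrse] -> 13 lines: qdlna vei dkbb mriy jmyr ovoe glg ckgf zpf oor agrse pec gfe
Hunk 4: at line 9 remove [oor,agrse,pec] add [pvzsi] -> 11 lines: qdlna vei dkbb mriy jmyr ovoe glg ckgf zpf pvzsi gfe
Hunk 5: at line 2 remove [mriy,jmyr] add [krfaw,jrqs,lhftv] -> 12 lines: qdlna vei dkbb krfaw jrqs lhftv ovoe glg ckgf zpf pvzsi gfe
Hunk 6: at line 5 remove [ovoe,glg,ckgf] add [arrn,keev,bcumv] -> 12 lines: qdlna vei dkbb krfaw jrqs lhftv arrn keev bcumv zpf pvzsi gfe

Answer: qdlna
vei
dkbb
krfaw
jrqs
lhftv
arrn
keev
bcumv
zpf
pvzsi
gfe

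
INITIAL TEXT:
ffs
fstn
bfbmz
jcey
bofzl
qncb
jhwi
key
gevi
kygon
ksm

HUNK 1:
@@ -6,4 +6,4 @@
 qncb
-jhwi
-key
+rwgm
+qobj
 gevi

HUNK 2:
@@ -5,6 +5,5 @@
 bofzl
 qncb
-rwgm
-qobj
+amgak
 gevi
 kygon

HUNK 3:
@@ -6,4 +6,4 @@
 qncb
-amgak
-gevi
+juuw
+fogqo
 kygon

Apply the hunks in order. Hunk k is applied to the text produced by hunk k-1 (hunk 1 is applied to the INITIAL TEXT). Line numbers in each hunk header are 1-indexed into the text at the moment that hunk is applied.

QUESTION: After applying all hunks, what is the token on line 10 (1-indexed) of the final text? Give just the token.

Answer: ksm

Derivation:
Hunk 1: at line 6 remove [jhwi,key] add [rwgm,qobj] -> 11 lines: ffs fstn bfbmz jcey bofzl qncb rwgm qobj gevi kygon ksm
Hunk 2: at line 5 remove [rwgm,qobj] add [amgak] -> 10 lines: ffs fstn bfbmz jcey bofzl qncb amgak gevi kygon ksm
Hunk 3: at line 6 remove [amgak,gevi] add [juuw,fogqo] -> 10 lines: ffs fstn bfbmz jcey bofzl qncb juuw fogqo kygon ksm
Final line 10: ksm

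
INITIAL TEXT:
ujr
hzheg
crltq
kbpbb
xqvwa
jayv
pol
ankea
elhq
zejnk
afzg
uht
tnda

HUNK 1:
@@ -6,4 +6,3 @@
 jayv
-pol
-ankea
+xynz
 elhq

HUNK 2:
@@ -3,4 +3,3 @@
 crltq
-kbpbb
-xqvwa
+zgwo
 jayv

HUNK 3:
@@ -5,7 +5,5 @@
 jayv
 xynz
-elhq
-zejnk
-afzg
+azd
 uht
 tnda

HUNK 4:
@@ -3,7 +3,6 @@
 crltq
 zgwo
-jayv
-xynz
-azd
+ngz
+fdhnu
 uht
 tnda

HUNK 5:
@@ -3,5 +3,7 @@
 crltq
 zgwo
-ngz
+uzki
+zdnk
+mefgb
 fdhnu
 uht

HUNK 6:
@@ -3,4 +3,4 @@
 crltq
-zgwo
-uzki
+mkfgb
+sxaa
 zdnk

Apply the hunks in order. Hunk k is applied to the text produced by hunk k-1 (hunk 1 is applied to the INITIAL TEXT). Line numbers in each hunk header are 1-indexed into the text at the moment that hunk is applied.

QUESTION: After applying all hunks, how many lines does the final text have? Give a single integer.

Answer: 10

Derivation:
Hunk 1: at line 6 remove [pol,ankea] add [xynz] -> 12 lines: ujr hzheg crltq kbpbb xqvwa jayv xynz elhq zejnk afzg uht tnda
Hunk 2: at line 3 remove [kbpbb,xqvwa] add [zgwo] -> 11 lines: ujr hzheg crltq zgwo jayv xynz elhq zejnk afzg uht tnda
Hunk 3: at line 5 remove [elhq,zejnk,afzg] add [azd] -> 9 lines: ujr hzheg crltq zgwo jayv xynz azd uht tnda
Hunk 4: at line 3 remove [jayv,xynz,azd] add [ngz,fdhnu] -> 8 lines: ujr hzheg crltq zgwo ngz fdhnu uht tnda
Hunk 5: at line 3 remove [ngz] add [uzki,zdnk,mefgb] -> 10 lines: ujr hzheg crltq zgwo uzki zdnk mefgb fdhnu uht tnda
Hunk 6: at line 3 remove [zgwo,uzki] add [mkfgb,sxaa] -> 10 lines: ujr hzheg crltq mkfgb sxaa zdnk mefgb fdhnu uht tnda
Final line count: 10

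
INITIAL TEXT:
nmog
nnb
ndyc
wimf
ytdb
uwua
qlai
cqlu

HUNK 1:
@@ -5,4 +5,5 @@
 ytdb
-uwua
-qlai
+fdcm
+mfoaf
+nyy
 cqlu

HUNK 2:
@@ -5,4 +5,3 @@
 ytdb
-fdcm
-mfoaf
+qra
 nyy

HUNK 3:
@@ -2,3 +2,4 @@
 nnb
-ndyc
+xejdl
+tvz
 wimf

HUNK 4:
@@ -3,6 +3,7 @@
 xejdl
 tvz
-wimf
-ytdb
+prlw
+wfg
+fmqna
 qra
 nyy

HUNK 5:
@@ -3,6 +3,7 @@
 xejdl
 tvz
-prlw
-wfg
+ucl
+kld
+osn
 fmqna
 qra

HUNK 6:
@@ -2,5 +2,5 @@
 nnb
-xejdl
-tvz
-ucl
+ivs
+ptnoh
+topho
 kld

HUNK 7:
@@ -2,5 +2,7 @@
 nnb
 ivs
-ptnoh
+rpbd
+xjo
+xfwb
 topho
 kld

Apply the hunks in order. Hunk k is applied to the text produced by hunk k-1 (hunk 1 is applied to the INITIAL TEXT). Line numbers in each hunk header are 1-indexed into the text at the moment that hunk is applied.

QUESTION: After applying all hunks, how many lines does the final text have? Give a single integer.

Hunk 1: at line 5 remove [uwua,qlai] add [fdcm,mfoaf,nyy] -> 9 lines: nmog nnb ndyc wimf ytdb fdcm mfoaf nyy cqlu
Hunk 2: at line 5 remove [fdcm,mfoaf] add [qra] -> 8 lines: nmog nnb ndyc wimf ytdb qra nyy cqlu
Hunk 3: at line 2 remove [ndyc] add [xejdl,tvz] -> 9 lines: nmog nnb xejdl tvz wimf ytdb qra nyy cqlu
Hunk 4: at line 3 remove [wimf,ytdb] add [prlw,wfg,fmqna] -> 10 lines: nmog nnb xejdl tvz prlw wfg fmqna qra nyy cqlu
Hunk 5: at line 3 remove [prlw,wfg] add [ucl,kld,osn] -> 11 lines: nmog nnb xejdl tvz ucl kld osn fmqna qra nyy cqlu
Hunk 6: at line 2 remove [xejdl,tvz,ucl] add [ivs,ptnoh,topho] -> 11 lines: nmog nnb ivs ptnoh topho kld osn fmqna qra nyy cqlu
Hunk 7: at line 2 remove [ptnoh] add [rpbd,xjo,xfwb] -> 13 lines: nmog nnb ivs rpbd xjo xfwb topho kld osn fmqna qra nyy cqlu
Final line count: 13

Answer: 13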